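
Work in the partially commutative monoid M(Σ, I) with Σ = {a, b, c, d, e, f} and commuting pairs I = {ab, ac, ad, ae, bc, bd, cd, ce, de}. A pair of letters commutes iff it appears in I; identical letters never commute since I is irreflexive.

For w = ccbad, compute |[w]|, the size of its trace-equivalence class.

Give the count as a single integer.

drop 0:c onto floor
drop 1:c onto {0:c}
drop 2:b onto floor
drop 3:a onto floor
drop 4:d onto floor
ground layer = {0:c, 2:b, 3:a, 4:d}
drop-orders for the pieces not yet dropped (sum over which currently-grounded one goes next):
  1 to go: {1} 1  {2} 1  {3} 1  {4} 1
  2 to go: {0,1} 1  {1,2} 2  {1,3} 2  {1,4} 2  {2,3} 2  {2,4} 2  {3,4} 2
  3 to go: {0,1,2} 3  {0,1,3} 3  {0,1,4} 3  {1,2,3} 6  {1,2,4} 6  {1,3,4} 6  {2,3,4} 6
  if 0:c drops first: 24 orders
  if 2:b drops first: 12 orders
  if 3:a drops first: 12 orders
  if 4:d drops first: 12 orders
heap linearizations: 60

60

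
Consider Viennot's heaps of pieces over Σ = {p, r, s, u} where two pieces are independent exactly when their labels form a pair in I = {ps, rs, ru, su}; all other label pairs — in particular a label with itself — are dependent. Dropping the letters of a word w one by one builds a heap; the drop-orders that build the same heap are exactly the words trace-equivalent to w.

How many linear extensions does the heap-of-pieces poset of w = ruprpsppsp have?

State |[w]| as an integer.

90

drop 0:r onto floor
drop 1:u onto floor
drop 2:p onto {0:r, 1:u}
drop 3:r onto {2:p}
drop 4:p onto {3:r}
drop 5:s onto floor
drop 6:p onto {4:p}
drop 7:p onto {6:p}
drop 8:s onto {5:s}
drop 9:p onto {7:p}
ground layer = {0:r, 1:u, 5:s}
drop-orders for the pieces not yet dropped (sum over which currently-grounded one goes next):
  1 to go: {8} 1  {9} 1
  2 to go: {5,8} 1  {7,9} 1  {8,9} 2
  3 to go: {5,8,9} 3  {6,7,9} 1  {7,8,9} 3
  4 to go: {4,6,7,9} 1  {5,7,8,9} 6  {6,7,8,9} 4
  5 to go: {3,4,6,7,9} 1  {4,6,7,8,9} 5  {5,6,7,8,9} 10
  6 to go: {2,3,4,6,7,9} 1  {3,4,6,7,8,9} 6  {4,5,6,7,8,9} 15
  7 to go: {0,2,3,4,6,7,9} 1  {1,2,3,4,6,7,9} 1  {2,3,4,6,7,8,9} 7  {3,4,5,6,7,8,9} 21
  8 to go: {0,1,2,3,4,6,7,9} 2  {0,2,3,4,6,7,8,9} 8  {1,2,3,4,6,7,8,9} 8  {2,3,4,5,6,7,8,9} 28
  if 0:r drops first: 36 orders
  if 1:u drops first: 36 orders
  if 5:s drops first: 18 orders
heap linearizations: 90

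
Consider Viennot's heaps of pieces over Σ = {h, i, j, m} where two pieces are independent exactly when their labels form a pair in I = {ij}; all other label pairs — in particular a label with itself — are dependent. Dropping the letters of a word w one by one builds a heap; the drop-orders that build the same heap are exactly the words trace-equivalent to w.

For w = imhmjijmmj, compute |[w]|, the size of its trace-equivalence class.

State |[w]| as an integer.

3

0(i) covers ∅
1(m) covers 0:i
2(h) covers 1:m
3(m) covers 2:h
4(j) covers 3:m
5(i) covers 3:m
6(j) covers 4:j
7(m) covers 5:i, 6:j
8(m) covers 7:m
9(j) covers 8:m
floor of heap: 0:i
completions by unplaced set U, small U first (add the entries for U minus each lowest piece of U):
  |U|=1: {9}:1
  |U|=2: {8,9}:1
  |U|=3: {7,8,9}:1
  |U|=4: {5,7,8,9}:1  {6,7,8,9}:1
  |U|=5: {4,6,7,8,9}:1  {5,6,7,8,9}:2
  |U|=6: {4,5,6,7,8,9}:3
  |U|=7: {3,4,5,6,7,8,9}:3
  |U|=8: {2,3,4,5,6,7,8,9}:3
  start at 0(i): 3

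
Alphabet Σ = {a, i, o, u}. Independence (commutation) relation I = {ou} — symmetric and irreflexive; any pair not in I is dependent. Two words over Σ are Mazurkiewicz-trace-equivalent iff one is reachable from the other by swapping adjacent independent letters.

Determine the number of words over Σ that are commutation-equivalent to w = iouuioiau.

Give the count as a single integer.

drop 0:i onto floor
drop 1:o onto {0:i}
drop 2:u onto {0:i}
drop 3:u onto {2:u}
drop 4:i onto {1:o, 3:u}
drop 5:o onto {4:i}
drop 6:i onto {5:o}
drop 7:a onto {6:i}
drop 8:u onto {7:a}
ground layer = {0:i}
drop-orders for the pieces not yet dropped (sum over which currently-grounded one goes next):
  1 to go: {8} 1
  2 to go: {7,8} 1
  3 to go: {6,7,8} 1
  4 to go: {5,6,7,8} 1
  5 to go: {4,5,6,7,8} 1
  6 to go: {1,4,5,6,7,8} 1  {3,4,5,6,7,8} 1
  7 to go: {1,3,4,5,6,7,8} 2  {2,3,4,5,6,7,8} 1
  if 0:i drops first: 3 orders

3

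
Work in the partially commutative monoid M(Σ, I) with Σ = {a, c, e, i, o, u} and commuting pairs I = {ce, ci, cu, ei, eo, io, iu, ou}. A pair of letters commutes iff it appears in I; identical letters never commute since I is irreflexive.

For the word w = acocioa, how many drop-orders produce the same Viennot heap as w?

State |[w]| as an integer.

5

0(a) covers ∅
1(c) covers 0:a
2(o) covers 1:c
3(c) covers 2:o
4(i) covers 0:a
5(o) covers 3:c
6(a) covers 4:i, 5:o
floor of heap: 0:a
completions by unplaced set U, small U first (add the entries for U minus each lowest piece of U):
  |U|=1: {6}:1
  |U|=2: {4,6}:1  {5,6}:1
  |U|=3: {3,5,6}:1  {4,5,6}:2
  |U|=4: {2,3,5,6}:1  {3,4,5,6}:3
  |U|=5: {1,2,3,5,6}:1  {2,3,4,5,6}:4
  start at 0(a): 5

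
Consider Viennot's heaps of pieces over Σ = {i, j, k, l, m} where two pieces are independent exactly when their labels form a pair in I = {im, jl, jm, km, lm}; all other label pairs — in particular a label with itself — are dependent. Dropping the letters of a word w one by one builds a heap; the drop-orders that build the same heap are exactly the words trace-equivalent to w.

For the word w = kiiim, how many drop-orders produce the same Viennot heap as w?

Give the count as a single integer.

0(k) covers ∅
1(i) covers 0:k
2(i) covers 1:i
3(i) covers 2:i
4(m) covers ∅
floor of heap: 0:k, 4:m
completions by unplaced set U, small U first (add the entries for U minus each lowest piece of U):
  |U|=1: {3}:1  {4}:1
  |U|=2: {2,3}:1  {3,4}:2
  |U|=3: {1,2,3}:1  {2,3,4}:3
  start at 0(k): 4
  start at 4(m): 1
sum over floor = 5

5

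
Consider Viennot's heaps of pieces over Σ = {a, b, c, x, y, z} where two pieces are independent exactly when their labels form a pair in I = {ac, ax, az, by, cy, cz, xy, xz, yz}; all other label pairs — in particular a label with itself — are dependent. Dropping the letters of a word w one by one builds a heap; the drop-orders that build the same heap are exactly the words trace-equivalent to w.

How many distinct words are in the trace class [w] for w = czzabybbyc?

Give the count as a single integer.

piece 0:c — minimal
piece 1:z — minimal
piece 2:z rests on {1:z}
piece 3:a — minimal
piece 4:b rests on {0:c, 2:z, 3:a}
piece 5:y rests on {3:a}
piece 6:b rests on {4:b}
piece 7:b rests on {6:b}
piece 8:y rests on {5:y}
piece 9:c rests on {7:b}
minimal pieces: {0:c, 1:z, 3:a}
ways to finish when only these pieces remain (= sum over removing one remaining piece with nothing left below it):
  1 left: {8}→1  {9}→1
  2 left: {5,8}→1  {7,9}→1  {8,9}→2
  3 left: {5,8,9}→3  {6,7,9}→1  {7,8,9}→3
  4 left: {4,6,7,9}→1  {5,7,8,9}→6  {6,7,8,9}→4
  5 left: {0,4,6,7,9}→1  {2,4,6,7,9}→1  {4,6,7,8,9}→5  {5,6,7,8,9}→10
  6 left: {0,2,4,6,7,9}→2  {0,4,6,7,8,9}→6  {1,2,4,6,7,9}→1  {2,4,6,7,8,9}→6  {4,5,6,7,8,9}→15
  7 left: {0,1,2,4,6,7,9}→3  {0,2,4,6,7,8,9}→14  {0,4,5,6,7,8,9}→21  {1,2,4,6,7,8,9}→7  {2,4,5,6,7,8,9}→21  {3,4,5,6,7,8,9}→15
  8 left: {0,1,2,4,6,7,8,9}→24  {0,2,4,5,6,7,8,9}→56  {0,3,4,5,6,7,8,9}→36  {1,2,4,5,6,7,8,9}→28  {2,3,4,5,6,7,8,9}→36
  placing 0:c first → 64 extensions
  placing 1:z first → 128 extensions
  placing 3:a first → 108 extensions
total linear extensions = 300

300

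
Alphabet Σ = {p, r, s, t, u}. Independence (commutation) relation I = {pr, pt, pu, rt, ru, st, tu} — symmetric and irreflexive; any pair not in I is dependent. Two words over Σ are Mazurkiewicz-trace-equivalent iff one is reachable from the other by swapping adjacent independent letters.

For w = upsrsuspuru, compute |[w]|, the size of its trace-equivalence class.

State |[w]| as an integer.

piece 0:u — minimal
piece 1:p — minimal
piece 2:s rests on {0:u, 1:p}
piece 3:r rests on {2:s}
piece 4:s rests on {3:r}
piece 5:u rests on {4:s}
piece 6:s rests on {5:u}
piece 7:p rests on {6:s}
piece 8:u rests on {6:s}
piece 9:r rests on {6:s}
piece 10:u rests on {8:u}
minimal pieces: {0:u, 1:p}
ways to finish when only these pieces remain (= sum over removing one remaining piece with nothing left below it):
  1 left: {7}→1  {9}→1  {10}→1
  2 left: {7,9}→2  {7,10}→2  {8,10}→1  {9,10}→2
  3 left: {7,8,10}→3  {7,9,10}→6  {8,9,10}→3
  4 left: {7,8,9,10}→12
  5 left: {6,7,8,9,10}→12
  6 left: {5,6,7,8,9,10}→12
  7 left: {4,5,6,7,8,9,10}→12
  8 left: {3,4,5,6,7,8,9,10}→12
  9 left: {2,3,4,5,6,7,8,9,10}→12
  placing 0:u first → 12 extensions
  placing 1:p first → 12 extensions
total linear extensions = 24

24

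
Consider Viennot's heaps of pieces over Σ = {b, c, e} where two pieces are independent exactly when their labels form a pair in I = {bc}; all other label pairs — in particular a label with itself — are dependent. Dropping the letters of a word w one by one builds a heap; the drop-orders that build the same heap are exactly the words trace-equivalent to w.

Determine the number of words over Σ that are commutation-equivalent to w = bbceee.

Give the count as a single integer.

3

drop 0:b onto floor
drop 1:b onto {0:b}
drop 2:c onto floor
drop 3:e onto {1:b, 2:c}
drop 4:e onto {3:e}
drop 5:e onto {4:e}
ground layer = {0:b, 2:c}
drop-orders for the pieces not yet dropped (sum over which currently-grounded one goes next):
  1 to go: {5} 1
  2 to go: {4,5} 1
  3 to go: {3,4,5} 1
  4 to go: {1,3,4,5} 1  {2,3,4,5} 1
  if 0:b drops first: 2 orders
  if 2:c drops first: 1 orders
heap linearizations: 3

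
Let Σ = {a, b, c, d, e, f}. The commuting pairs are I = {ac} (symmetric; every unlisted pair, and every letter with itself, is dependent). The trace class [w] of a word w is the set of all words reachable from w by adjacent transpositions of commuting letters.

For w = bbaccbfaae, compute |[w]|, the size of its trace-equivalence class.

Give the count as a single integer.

3

#0=b has no predecessor
#1=b depends on [0:b]
#2=a depends on [1:b]
#3=c depends on [1:b]
#4=c depends on [3:c]
#5=b depends on [2:a, 4:c]
#6=f depends on [5:b]
#7=a depends on [6:f]
#8=a depends on [7:a]
#9=e depends on [8:a]
sources: [0:b]
N(rest) = Σ N(rest − s) over sources s of rest; N(one piece) = 1:
  size 1 → [9]=1
  size 2 → [8,9]=1
  size 3 → [7,8,9]=1
  size 4 → [6,7,8,9]=1
  size 5 → [5,6,7,8,9]=1
  size 6 → [2,5,6,7,8,9]=1  [4,5,6,7,8,9]=1
  size 7 → [2,4,5,6,7,8,9]=2  [3,4,5,6,7,8,9]=1
  size 8 → [2,3,4,5,6,7,8,9]=3
  first=0(b) contributes 3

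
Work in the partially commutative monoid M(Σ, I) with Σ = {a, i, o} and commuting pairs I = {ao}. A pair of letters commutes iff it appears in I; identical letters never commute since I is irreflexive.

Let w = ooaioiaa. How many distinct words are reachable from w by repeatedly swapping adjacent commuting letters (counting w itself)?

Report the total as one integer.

3

#0=o has no predecessor
#1=o depends on [0:o]
#2=a has no predecessor
#3=i depends on [1:o, 2:a]
#4=o depends on [3:i]
#5=i depends on [4:o]
#6=a depends on [5:i]
#7=a depends on [6:a]
sources: [0:o, 2:a]
N(rest) = Σ N(rest − s) over sources s of rest; N(one piece) = 1:
  size 1 → [7]=1
  size 2 → [6,7]=1
  size 3 → [5,6,7]=1
  size 4 → [4,5,6,7]=1
  size 5 → [3,4,5,6,7]=1
  size 6 → [1,3,4,5,6,7]=1  [2,3,4,5,6,7]=1
  first=0(o) contributes 2
  first=2(a) contributes 1
|[w]| = 3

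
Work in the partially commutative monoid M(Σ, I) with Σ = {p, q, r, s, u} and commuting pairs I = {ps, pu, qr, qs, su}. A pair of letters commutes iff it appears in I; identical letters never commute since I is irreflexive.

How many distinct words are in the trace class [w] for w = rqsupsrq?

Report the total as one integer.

82

piece 0:r — minimal
piece 1:q — minimal
piece 2:s rests on {0:r}
piece 3:u rests on {0:r, 1:q}
piece 4:p rests on {0:r, 1:q}
piece 5:s rests on {2:s}
piece 6:r rests on {3:u, 4:p, 5:s}
piece 7:q rests on {3:u, 4:p}
minimal pieces: {0:r, 1:q}
ways to finish when only these pieces remain (= sum over removing one remaining piece with nothing left below it):
  1 left: {6}→1  {7}→1
  2 left: {5,6}→1  {6,7}→2
  3 left: {2,5,6}→1  {3,6,7}→2  {4,6,7}→2  {5,6,7}→3
  4 left: {2,5,6,7}→4  {3,4,6,7}→4  {3,5,6,7}→5  {4,5,6,7}→5
  5 left: {1,3,4,6,7}→4  {2,3,5,6,7}→9  {2,4,5,6,7}→9  {3,4,5,6,7}→14
  6 left: {1,3,4,5,6,7}→18  {2,3,4,5,6,7}→32
  placing 0:r first → 50 extensions
  placing 1:q first → 32 extensions
total linear extensions = 82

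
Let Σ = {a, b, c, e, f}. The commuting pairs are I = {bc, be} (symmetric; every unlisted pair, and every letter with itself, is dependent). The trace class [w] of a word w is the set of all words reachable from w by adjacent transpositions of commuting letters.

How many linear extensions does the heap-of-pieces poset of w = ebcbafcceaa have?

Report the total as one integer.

piece 0:e — minimal
piece 1:b — minimal
piece 2:c rests on {0:e}
piece 3:b rests on {1:b}
piece 4:a rests on {2:c, 3:b}
piece 5:f rests on {4:a}
piece 6:c rests on {5:f}
piece 7:c rests on {6:c}
piece 8:e rests on {7:c}
piece 9:a rests on {8:e}
piece 10:a rests on {9:a}
minimal pieces: {0:e, 1:b}
ways to finish when only these pieces remain (= sum over removing one remaining piece with nothing left below it):
  1 left: {10}→1
  2 left: {9,10}→1
  3 left: {8,9,10}→1
  4 left: {7,8,9,10}→1
  5 left: {6,7,8,9,10}→1
  6 left: {5,6,7,8,9,10}→1
  7 left: {4,5,6,7,8,9,10}→1
  8 left: {2,4,5,6,7,8,9,10}→1  {3,4,5,6,7,8,9,10}→1
  9 left: {0,2,4,5,6,7,8,9,10}→1  {1,3,4,5,6,7,8,9,10}→1  {2,3,4,5,6,7,8,9,10}→2
  placing 0:e first → 3 extensions
  placing 1:b first → 3 extensions
total linear extensions = 6

6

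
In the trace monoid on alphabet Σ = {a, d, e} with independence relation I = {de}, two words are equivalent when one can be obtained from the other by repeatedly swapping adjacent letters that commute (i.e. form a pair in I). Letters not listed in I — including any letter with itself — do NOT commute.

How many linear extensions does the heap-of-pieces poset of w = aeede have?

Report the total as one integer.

drop 0:a onto floor
drop 1:e onto {0:a}
drop 2:e onto {1:e}
drop 3:d onto {0:a}
drop 4:e onto {2:e}
ground layer = {0:a}
drop-orders for the pieces not yet dropped (sum over which currently-grounded one goes next):
  1 to go: {3} 1  {4} 1
  2 to go: {2,4} 1  {3,4} 2
  3 to go: {1,2,4} 1  {2,3,4} 3
  if 0:a drops first: 4 orders

4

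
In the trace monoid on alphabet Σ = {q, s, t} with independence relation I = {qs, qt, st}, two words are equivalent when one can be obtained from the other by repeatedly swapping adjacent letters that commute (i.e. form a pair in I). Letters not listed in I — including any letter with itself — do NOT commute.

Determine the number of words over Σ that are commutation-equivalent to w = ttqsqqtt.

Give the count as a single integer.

drop 0:t onto floor
drop 1:t onto {0:t}
drop 2:q onto floor
drop 3:s onto floor
drop 4:q onto {2:q}
drop 5:q onto {4:q}
drop 6:t onto {1:t}
drop 7:t onto {6:t}
ground layer = {0:t, 2:q, 3:s}
drop-orders for the pieces not yet dropped (sum over which currently-grounded one goes next):
  1 to go: {3} 1  {5} 1  {7} 1
  2 to go: {3,5} 2  {3,7} 2  {4,5} 1  {5,7} 2  {6,7} 1
  3 to go: {1,6,7} 1  {2,4,5} 1  {3,4,5} 3  {3,5,7} 6  {3,6,7} 3  {4,5,7} 3  {5,6,7} 3
  4 to go: {0,1,6,7} 1  {1,3,6,7} 4  {1,5,6,7} 4  {2,3,4,5} 4  {2,4,5,7} 4  {3,4,5,7} 12  {3,5,6,7} 12  {4,5,6,7} 6
  5 to go: {0,1,3,6,7} 5  {0,1,5,6,7} 5  {1,3,5,6,7} 20  {1,4,5,6,7} 10  {2,3,4,5,7} 20  {2,4,5,6,7} 10  {3,4,5,6,7} 30
  6 to go: {0,1,3,5,6,7} 30  {0,1,4,5,6,7} 15  {1,2,4,5,6,7} 20  {1,3,4,5,6,7} 60  {2,3,4,5,6,7} 60
  if 0:t drops first: 140 orders
  if 2:q drops first: 105 orders
  if 3:s drops first: 35 orders
heap linearizations: 280

280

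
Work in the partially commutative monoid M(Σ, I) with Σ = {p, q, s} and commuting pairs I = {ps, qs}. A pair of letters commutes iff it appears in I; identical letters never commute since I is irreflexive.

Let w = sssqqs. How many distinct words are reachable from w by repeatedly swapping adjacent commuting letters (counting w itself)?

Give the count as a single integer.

15

piece 0:s — minimal
piece 1:s rests on {0:s}
piece 2:s rests on {1:s}
piece 3:q — minimal
piece 4:q rests on {3:q}
piece 5:s rests on {2:s}
minimal pieces: {0:s, 3:q}
ways to finish when only these pieces remain (= sum over removing one remaining piece with nothing left below it):
  1 left: {4}→1  {5}→1
  2 left: {2,5}→1  {3,4}→1  {4,5}→2
  3 left: {1,2,5}→1  {2,4,5}→3  {3,4,5}→3
  4 left: {0,1,2,5}→1  {1,2,4,5}→4  {2,3,4,5}→6
  placing 0:s first → 10 extensions
  placing 3:q first → 5 extensions
total linear extensions = 15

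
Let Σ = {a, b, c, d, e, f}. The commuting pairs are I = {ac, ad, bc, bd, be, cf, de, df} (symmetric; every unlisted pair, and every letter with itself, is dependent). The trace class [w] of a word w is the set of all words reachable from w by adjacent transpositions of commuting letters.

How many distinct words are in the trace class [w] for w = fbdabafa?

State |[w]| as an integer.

8

0(f) covers ∅
1(b) covers 0:f
2(d) covers ∅
3(a) covers 1:b
4(b) covers 3:a
5(a) covers 4:b
6(f) covers 5:a
7(a) covers 6:f
floor of heap: 0:f, 2:d
completions by unplaced set U, small U first (add the entries for U minus each lowest piece of U):
  |U|=1: {2}:1  {7}:1
  |U|=2: {2,7}:2  {6,7}:1
  |U|=3: {2,6,7}:3  {5,6,7}:1
  |U|=4: {2,5,6,7}:4  {4,5,6,7}:1
  |U|=5: {2,4,5,6,7}:5  {3,4,5,6,7}:1
  |U|=6: {1,3,4,5,6,7}:1  {2,3,4,5,6,7}:6
  start at 0(f): 7
  start at 2(d): 1
sum over floor = 8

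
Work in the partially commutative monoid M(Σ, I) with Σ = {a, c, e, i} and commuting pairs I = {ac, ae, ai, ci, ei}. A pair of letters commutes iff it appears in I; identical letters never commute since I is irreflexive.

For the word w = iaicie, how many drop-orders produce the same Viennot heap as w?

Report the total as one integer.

drop 0:i onto floor
drop 1:a onto floor
drop 2:i onto {0:i}
drop 3:c onto floor
drop 4:i onto {2:i}
drop 5:e onto {3:c}
ground layer = {0:i, 1:a, 3:c}
drop-orders for the pieces not yet dropped (sum over which currently-grounded one goes next):
  1 to go: {1} 1  {4} 1  {5} 1
  2 to go: {1,4} 2  {1,5} 2  {2,4} 1  {3,5} 1  {4,5} 2
  3 to go: {0,2,4} 1  {1,2,4} 3  {1,3,5} 3  {1,4,5} 6  {2,4,5} 3  {3,4,5} 3
  4 to go: {0,1,2,4} 4  {0,2,4,5} 4  {1,2,4,5} 12  {1,3,4,5} 12  {2,3,4,5} 6
  if 0:i drops first: 30 orders
  if 1:a drops first: 10 orders
  if 3:c drops first: 20 orders
heap linearizations: 60

60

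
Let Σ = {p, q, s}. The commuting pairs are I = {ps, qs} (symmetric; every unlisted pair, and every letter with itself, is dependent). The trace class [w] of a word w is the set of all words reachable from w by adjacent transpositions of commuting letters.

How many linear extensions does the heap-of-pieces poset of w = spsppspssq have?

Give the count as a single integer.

0(s) covers ∅
1(p) covers ∅
2(s) covers 0:s
3(p) covers 1:p
4(p) covers 3:p
5(s) covers 2:s
6(p) covers 4:p
7(s) covers 5:s
8(s) covers 7:s
9(q) covers 6:p
floor of heap: 0:s, 1:p
completions by unplaced set U, small U first (add the entries for U minus each lowest piece of U):
  |U|=1: {8}:1  {9}:1
  |U|=2: {6,9}:1  {7,8}:1  {8,9}:2
  |U|=3: {4,6,9}:1  {5,7,8}:1  {6,8,9}:3  {7,8,9}:3
  |U|=4: {2,5,7,8}:1  {3,4,6,9}:1  {4,6,8,9}:4  {5,7,8,9}:4  {6,7,8,9}:6
  |U|=5: {0,2,5,7,8}:1  {1,3,4,6,9}:1  {2,5,7,8,9}:5  {3,4,6,8,9}:5  {4,6,7,8,9}:10  {5,6,7,8,9}:10
  |U|=6: {0,2,5,7,8,9}:6  {1,3,4,6,8,9}:6  {2,5,6,7,8,9}:15  {3,4,6,7,8,9}:15  {4,5,6,7,8,9}:20
  |U|=7: {0,2,5,6,7,8,9}:21  {1,3,4,6,7,8,9}:21  {2,4,5,6,7,8,9}:35  {3,4,5,6,7,8,9}:35
  |U|=8: {0,2,4,5,6,7,8,9}:56  {1,3,4,5,6,7,8,9}:56  {2,3,4,5,6,7,8,9}:70
  start at 0(s): 126
  start at 1(p): 126
sum over floor = 252

252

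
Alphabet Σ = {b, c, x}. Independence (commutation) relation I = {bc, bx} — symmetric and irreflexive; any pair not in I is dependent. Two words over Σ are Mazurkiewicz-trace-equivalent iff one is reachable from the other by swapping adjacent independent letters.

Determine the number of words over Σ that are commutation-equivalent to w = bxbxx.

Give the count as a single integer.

piece 0:b — minimal
piece 1:x — minimal
piece 2:b rests on {0:b}
piece 3:x rests on {1:x}
piece 4:x rests on {3:x}
minimal pieces: {0:b, 1:x}
ways to finish when only these pieces remain (= sum over removing one remaining piece with nothing left below it):
  1 left: {2}→1  {4}→1
  2 left: {0,2}→1  {2,4}→2  {3,4}→1
  3 left: {0,2,4}→3  {1,3,4}→1  {2,3,4}→3
  placing 0:b first → 4 extensions
  placing 1:x first → 6 extensions
total linear extensions = 10

10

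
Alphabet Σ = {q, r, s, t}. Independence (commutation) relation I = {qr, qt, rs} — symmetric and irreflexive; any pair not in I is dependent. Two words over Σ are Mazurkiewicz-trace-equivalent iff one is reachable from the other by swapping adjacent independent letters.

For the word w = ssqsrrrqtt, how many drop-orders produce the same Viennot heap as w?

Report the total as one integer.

126

piece 0:s — minimal
piece 1:s rests on {0:s}
piece 2:q rests on {1:s}
piece 3:s rests on {2:q}
piece 4:r — minimal
piece 5:r rests on {4:r}
piece 6:r rests on {5:r}
piece 7:q rests on {3:s}
piece 8:t rests on {3:s, 6:r}
piece 9:t rests on {8:t}
minimal pieces: {0:s, 4:r}
ways to finish when only these pieces remain (= sum over removing one remaining piece with nothing left below it):
  1 left: {7}→1  {9}→1
  2 left: {7,9}→2  {8,9}→1
  3 left: {6,8,9}→1  {7,8,9}→3
  4 left: {3,7,8,9}→3  {5,6,8,9}→1  {6,7,8,9}→4
  5 left: {2,3,7,8,9}→3  {3,6,7,8,9}→7  {4,5,6,8,9}→1  {5,6,7,8,9}→5
  6 left: {1,2,3,7,8,9}→3  {2,3,6,7,8,9}→10  {3,5,6,7,8,9}→12  {4,5,6,7,8,9}→6
  7 left: {0,1,2,3,7,8,9}→3  {1,2,3,6,7,8,9}→13  {2,3,5,6,7,8,9}→22  {3,4,5,6,7,8,9}→18
  8 left: {0,1,2,3,6,7,8,9}→16  {1,2,3,5,6,7,8,9}→35  {2,3,4,5,6,7,8,9}→40
  placing 0:s first → 75 extensions
  placing 4:r first → 51 extensions
total linear extensions = 126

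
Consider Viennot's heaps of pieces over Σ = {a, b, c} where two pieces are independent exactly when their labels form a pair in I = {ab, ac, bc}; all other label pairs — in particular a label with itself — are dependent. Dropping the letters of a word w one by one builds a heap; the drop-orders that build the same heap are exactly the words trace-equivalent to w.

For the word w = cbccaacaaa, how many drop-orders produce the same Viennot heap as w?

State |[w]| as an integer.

#0=c has no predecessor
#1=b has no predecessor
#2=c depends on [0:c]
#3=c depends on [2:c]
#4=a has no predecessor
#5=a depends on [4:a]
#6=c depends on [3:c]
#7=a depends on [5:a]
#8=a depends on [7:a]
#9=a depends on [8:a]
sources: [0:c, 1:b, 4:a]
N(rest) = Σ N(rest − s) over sources s of rest; N(one piece) = 1:
  size 1 → [1]=1  [6]=1  [9]=1
  size 2 → [1,6]=2  [1,9]=2  [3,6]=1  [6,9]=2  [8,9]=1
  size 3 → [1,3,6]=3  [1,6,9]=6  [1,8,9]=3  [2,3,6]=1  [3,6,9]=3  [6,8,9]=3  [7,8,9]=1
  size 4 → [0,2,3,6]=1  [1,2,3,6]=4  [1,3,6,9]=12  [1,6,8,9]=12  [1,7,8,9]=4  [2,3,6,9]=4  [3,6,8,9]=6  [5,7,8,9]=1  [6,7,8,9]=4
  size 5 → [0,1,2,3,6]=5  [0,2,3,6,9]=5  [1,2,3,6,9]=20  [1,3,6,8,9]=30  [1,5,7,8,9]=5  [1,6,7,8,9]=20  [2,3,6,8,9]=10  [3,6,7,8,9]=10  [4,5,7,8,9]=1  [5,6,7,8,9]=5
  size 6 → [0,1,2,3,6,9]=30  [0,2,3,6,8,9]=15  [1,2,3,6,8,9]=60  [1,3,6,7,8,9]=60  [1,4,5,7,8,9]=6  [1,5,6,7,8,9]=30  [2,3,6,7,8,9]=20  [3,5,6,7,8,9]=15  [4,5,6,7,8,9]=6
  size 7 → [0,1,2,3,6,8,9]=105  [0,2,3,6,7,8,9]=35  [1,2,3,6,7,8,9]=140  [1,3,5,6,7,8,9]=105  [1,4,5,6,7,8,9]=42  [2,3,5,6,7,8,9]=35  [3,4,5,6,7,8,9]=21
  size 8 → [0,1,2,3,6,7,8,9]=280  [0,2,3,5,6,7,8,9]=70  [1,2,3,5,6,7,8,9]=280  [1,3,4,5,6,7,8,9]=168  [2,3,4,5,6,7,8,9]=56
  first=0(c) contributes 504
  first=1(b) contributes 126
  first=4(a) contributes 630
|[w]| = 1260

1260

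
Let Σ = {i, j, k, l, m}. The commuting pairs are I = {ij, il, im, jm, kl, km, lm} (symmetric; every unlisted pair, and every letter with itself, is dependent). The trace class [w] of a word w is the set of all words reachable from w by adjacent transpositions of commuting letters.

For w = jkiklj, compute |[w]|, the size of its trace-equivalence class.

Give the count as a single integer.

4

drop 0:j onto floor
drop 1:k onto {0:j}
drop 2:i onto {1:k}
drop 3:k onto {2:i}
drop 4:l onto {0:j}
drop 5:j onto {3:k, 4:l}
ground layer = {0:j}
drop-orders for the pieces not yet dropped (sum over which currently-grounded one goes next):
  1 to go: {5} 1
  2 to go: {3,5} 1  {4,5} 1
  3 to go: {2,3,5} 1  {3,4,5} 2
  4 to go: {1,2,3,5} 1  {2,3,4,5} 3
  if 0:j drops first: 4 orders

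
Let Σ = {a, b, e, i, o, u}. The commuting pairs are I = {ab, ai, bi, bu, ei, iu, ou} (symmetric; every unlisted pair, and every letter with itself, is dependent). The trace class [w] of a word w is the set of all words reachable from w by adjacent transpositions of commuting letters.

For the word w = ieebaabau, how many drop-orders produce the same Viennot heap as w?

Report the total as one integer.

135

#0=i has no predecessor
#1=e has no predecessor
#2=e depends on [1:e]
#3=b depends on [2:e]
#4=a depends on [2:e]
#5=a depends on [4:a]
#6=b depends on [3:b]
#7=a depends on [5:a]
#8=u depends on [7:a]
sources: [0:i, 1:e]
N(rest) = Σ N(rest − s) over sources s of rest; N(one piece) = 1:
  size 1 → [0]=1  [6]=1  [8]=1
  size 2 → [0,6]=2  [0,8]=2  [3,6]=1  [6,8]=2  [7,8]=1
  size 3 → [0,3,6]=3  [0,6,8]=6  [0,7,8]=3  [3,6,8]=3  [5,7,8]=1  [6,7,8]=3
  size 4 → [0,3,6,8]=12  [0,5,7,8]=4  [0,6,7,8]=12  [3,6,7,8]=6  [4,5,7,8]=1  [5,6,7,8]=4
  size 5 → [0,3,6,7,8]=30  [0,4,5,7,8]=5  [0,5,6,7,8]=20  [3,5,6,7,8]=10  [4,5,6,7,8]=5
  size 6 → [0,3,5,6,7,8]=60  [0,4,5,6,7,8]=30  [3,4,5,6,7,8]=15
  size 7 → [0,3,4,5,6,7,8]=105  [2,3,4,5,6,7,8]=15
  first=0(i) contributes 15
  first=1(e) contributes 120
|[w]| = 135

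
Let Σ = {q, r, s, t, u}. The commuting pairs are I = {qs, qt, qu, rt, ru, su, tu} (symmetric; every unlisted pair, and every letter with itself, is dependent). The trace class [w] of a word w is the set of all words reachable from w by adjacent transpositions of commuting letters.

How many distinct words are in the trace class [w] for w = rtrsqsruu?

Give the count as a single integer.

0(r) covers ∅
1(t) covers ∅
2(r) covers 0:r
3(s) covers 1:t, 2:r
4(q) covers 2:r
5(s) covers 3:s
6(r) covers 4:q, 5:s
7(u) covers ∅
8(u) covers 7:u
floor of heap: 0:r, 1:t, 7:u
completions by unplaced set U, small U first (add the entries for U minus each lowest piece of U):
  |U|=1: {6}:1  {8}:1
  |U|=2: {4,6}:1  {5,6}:1  {6,8}:2  {7,8}:1
  |U|=3: {3,5,6}:1  {4,5,6}:2  {4,6,8}:3  {5,6,8}:3  {6,7,8}:3
  |U|=4: {1,3,5,6}:1  {3,4,5,6}:3  {3,5,6,8}:4  {4,5,6,8}:8  {4,6,7,8}:6  {5,6,7,8}:6
  |U|=5: {1,3,4,5,6}:4  {1,3,5,6,8}:5  {2,3,4,5,6}:3  {3,4,5,6,8}:15  {3,5,6,7,8}:10  {4,5,6,7,8}:20
  |U|=6: {0,2,3,4,5,6}:3  {1,2,3,4,5,6}:7  {1,3,4,5,6,8}:24  {1,3,5,6,7,8}:15  {2,3,4,5,6,8}:18  {3,4,5,6,7,8}:45
  |U|=7: {0,1,2,3,4,5,6}:10  {0,2,3,4,5,6,8}:21  {1,2,3,4,5,6,8}:49  {1,3,4,5,6,7,8}:84  {2,3,4,5,6,7,8}:63
  start at 0(r): 196
  start at 1(t): 84
  start at 7(u): 80
sum over floor = 360

360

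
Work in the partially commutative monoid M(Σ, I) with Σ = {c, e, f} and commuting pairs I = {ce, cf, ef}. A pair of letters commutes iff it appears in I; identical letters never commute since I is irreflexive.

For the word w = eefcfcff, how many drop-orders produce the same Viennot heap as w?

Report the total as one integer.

420

piece 0:e — minimal
piece 1:e rests on {0:e}
piece 2:f — minimal
piece 3:c — minimal
piece 4:f rests on {2:f}
piece 5:c rests on {3:c}
piece 6:f rests on {4:f}
piece 7:f rests on {6:f}
minimal pieces: {0:e, 2:f, 3:c}
ways to finish when only these pieces remain (= sum over removing one remaining piece with nothing left below it):
  1 left: {1}→1  {5}→1  {7}→1
  2 left: {0,1}→1  {1,5}→2  {1,7}→2  {3,5}→1  {5,7}→2  {6,7}→1
  3 left: {0,1,5}→3  {0,1,7}→3  {1,3,5}→3  {1,5,7}→6  {1,6,7}→3  {3,5,7}→3  {4,6,7}→1  {5,6,7}→3
  4 left: {0,1,3,5}→6  {0,1,5,7}→12  {0,1,6,7}→6  {1,3,5,7}→12  {1,4,6,7}→4  {1,5,6,7}→12  {2,4,6,7}→1  {3,5,6,7}→6  {4,5,6,7}→4
  5 left: {0,1,3,5,7}→30  {0,1,4,6,7}→10  {0,1,5,6,7}→30  {1,2,4,6,7}→5  {1,3,5,6,7}→30  {1,4,5,6,7}→20  {2,4,5,6,7}→5  {3,4,5,6,7}→10
  6 left: {0,1,2,4,6,7}→15  {0,1,3,5,6,7}→90  {0,1,4,5,6,7}→60  {1,2,4,5,6,7}→30  {1,3,4,5,6,7}→60  {2,3,4,5,6,7}→15
  placing 0:e first → 105 extensions
  placing 2:f first → 210 extensions
  placing 3:c first → 105 extensions
total linear extensions = 420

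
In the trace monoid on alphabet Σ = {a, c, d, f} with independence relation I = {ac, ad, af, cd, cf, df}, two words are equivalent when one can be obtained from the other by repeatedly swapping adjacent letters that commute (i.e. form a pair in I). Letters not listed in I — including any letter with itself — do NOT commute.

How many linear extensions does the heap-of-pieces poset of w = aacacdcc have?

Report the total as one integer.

#0=a has no predecessor
#1=a depends on [0:a]
#2=c has no predecessor
#3=a depends on [1:a]
#4=c depends on [2:c]
#5=d has no predecessor
#6=c depends on [4:c]
#7=c depends on [6:c]
sources: [0:a, 2:c, 5:d]
N(rest) = Σ N(rest − s) over sources s of rest; N(one piece) = 1:
  size 1 → [3]=1  [5]=1  [7]=1
  size 2 → [1,3]=1  [3,5]=2  [3,7]=2  [5,7]=2  [6,7]=1
  size 3 → [0,1,3]=1  [1,3,5]=3  [1,3,7]=3  [3,5,7]=6  [3,6,7]=3  [4,6,7]=1  [5,6,7]=3
  size 4 → [0,1,3,5]=4  [0,1,3,7]=4  [1,3,5,7]=12  [1,3,6,7]=6  [2,4,6,7]=1  [3,4,6,7]=4  [3,5,6,7]=12  [4,5,6,7]=4
  size 5 → [0,1,3,5,7]=20  [0,1,3,6,7]=10  [1,3,4,6,7]=10  [1,3,5,6,7]=30  [2,3,4,6,7]=5  [2,4,5,6,7]=5  [3,4,5,6,7]=20
  size 6 → [0,1,3,4,6,7]=20  [0,1,3,5,6,7]=60  [1,2,3,4,6,7]=15  [1,3,4,5,6,7]=60  [2,3,4,5,6,7]=30
  first=0(a) contributes 105
  first=2(c) contributes 140
  first=5(d) contributes 35
|[w]| = 280

280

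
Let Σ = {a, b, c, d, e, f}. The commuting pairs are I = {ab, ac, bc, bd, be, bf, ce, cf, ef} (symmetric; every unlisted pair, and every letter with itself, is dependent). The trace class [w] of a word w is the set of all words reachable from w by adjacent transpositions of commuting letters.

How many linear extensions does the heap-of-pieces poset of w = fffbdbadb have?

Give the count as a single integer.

84

piece 0:f — minimal
piece 1:f rests on {0:f}
piece 2:f rests on {1:f}
piece 3:b — minimal
piece 4:d rests on {2:f}
piece 5:b rests on {3:b}
piece 6:a rests on {4:d}
piece 7:d rests on {6:a}
piece 8:b rests on {5:b}
minimal pieces: {0:f, 3:b}
ways to finish when only these pieces remain (= sum over removing one remaining piece with nothing left below it):
  1 left: {7}→1  {8}→1
  2 left: {5,8}→1  {6,7}→1  {7,8}→2
  3 left: {3,5,8}→1  {4,6,7}→1  {5,7,8}→3  {6,7,8}→3
  4 left: {2,4,6,7}→1  {3,5,7,8}→4  {4,6,7,8}→4  {5,6,7,8}→6
  5 left: {1,2,4,6,7}→1  {2,4,6,7,8}→5  {3,5,6,7,8}→10  {4,5,6,7,8}→10
  6 left: {0,1,2,4,6,7}→1  {1,2,4,6,7,8}→6  {2,4,5,6,7,8}→15  {3,4,5,6,7,8}→20
  7 left: {0,1,2,4,6,7,8}→7  {1,2,4,5,6,7,8}→21  {2,3,4,5,6,7,8}→35
  placing 0:f first → 56 extensions
  placing 3:b first → 28 extensions
total linear extensions = 84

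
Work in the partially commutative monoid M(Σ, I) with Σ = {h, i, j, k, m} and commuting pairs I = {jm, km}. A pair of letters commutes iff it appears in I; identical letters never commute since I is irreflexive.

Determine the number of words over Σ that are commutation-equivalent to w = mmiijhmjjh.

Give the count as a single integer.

3

piece 0:m — minimal
piece 1:m rests on {0:m}
piece 2:i rests on {1:m}
piece 3:i rests on {2:i}
piece 4:j rests on {3:i}
piece 5:h rests on {4:j}
piece 6:m rests on {5:h}
piece 7:j rests on {5:h}
piece 8:j rests on {7:j}
piece 9:h rests on {6:m, 8:j}
minimal pieces: {0:m}
ways to finish when only these pieces remain (= sum over removing one remaining piece with nothing left below it):
  1 left: {9}→1
  2 left: {6,9}→1  {8,9}→1
  3 left: {6,8,9}→2  {7,8,9}→1
  4 left: {6,7,8,9}→3
  5 left: {5,6,7,8,9}→3
  6 left: {4,5,6,7,8,9}→3
  7 left: {3,4,5,6,7,8,9}→3
  8 left: {2,3,4,5,6,7,8,9}→3
  placing 0:m first → 3 extensions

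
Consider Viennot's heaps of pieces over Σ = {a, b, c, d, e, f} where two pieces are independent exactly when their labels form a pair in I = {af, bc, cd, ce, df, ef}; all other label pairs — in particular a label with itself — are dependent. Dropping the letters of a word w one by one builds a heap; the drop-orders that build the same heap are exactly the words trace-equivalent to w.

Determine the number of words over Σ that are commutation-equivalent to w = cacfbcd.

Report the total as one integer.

#0=c has no predecessor
#1=a depends on [0:c]
#2=c depends on [1:a]
#3=f depends on [2:c]
#4=b depends on [3:f]
#5=c depends on [3:f]
#6=d depends on [4:b]
sources: [0:c]
N(rest) = Σ N(rest − s) over sources s of rest; N(one piece) = 1:
  size 1 → [5]=1  [6]=1
  size 2 → [4,6]=1  [5,6]=2
  size 3 → [4,5,6]=3
  size 4 → [3,4,5,6]=3
  size 5 → [2,3,4,5,6]=3
  first=0(c) contributes 3

3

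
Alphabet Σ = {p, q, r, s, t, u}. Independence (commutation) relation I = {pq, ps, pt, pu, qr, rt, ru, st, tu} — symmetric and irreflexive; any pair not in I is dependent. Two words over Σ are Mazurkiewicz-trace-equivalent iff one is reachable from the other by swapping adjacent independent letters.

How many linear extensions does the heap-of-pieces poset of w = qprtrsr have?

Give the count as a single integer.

18

#0=q has no predecessor
#1=p has no predecessor
#2=r depends on [1:p]
#3=t depends on [0:q]
#4=r depends on [2:r]
#5=s depends on [0:q, 4:r]
#6=r depends on [5:s]
sources: [0:q, 1:p]
N(rest) = Σ N(rest − s) over sources s of rest; N(one piece) = 1:
  size 1 → [3]=1  [6]=1
  size 2 → [3,6]=2  [5,6]=1
  size 3 → [3,5,6]=3  [4,5,6]=1
  size 4 → [0,3,5,6]=3  [2,4,5,6]=1  [3,4,5,6]=4
  size 5 → [0,3,4,5,6]=7  [1,2,4,5,6]=1  [2,3,4,5,6]=5
  first=0(q) contributes 6
  first=1(p) contributes 12
|[w]| = 18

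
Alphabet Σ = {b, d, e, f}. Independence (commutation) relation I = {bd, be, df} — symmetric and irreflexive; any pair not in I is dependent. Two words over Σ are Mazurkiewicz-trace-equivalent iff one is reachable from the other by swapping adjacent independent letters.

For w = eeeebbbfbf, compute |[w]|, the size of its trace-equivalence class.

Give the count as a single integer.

35

0(e) covers ∅
1(e) covers 0:e
2(e) covers 1:e
3(e) covers 2:e
4(b) covers ∅
5(b) covers 4:b
6(b) covers 5:b
7(f) covers 3:e, 6:b
8(b) covers 7:f
9(f) covers 8:b
floor of heap: 0:e, 4:b
completions by unplaced set U, small U first (add the entries for U minus each lowest piece of U):
  |U|=1: {9}:1
  |U|=2: {8,9}:1
  |U|=3: {7,8,9}:1
  |U|=4: {3,7,8,9}:1  {6,7,8,9}:1
  |U|=5: {2,3,7,8,9}:1  {3,6,7,8,9}:2  {5,6,7,8,9}:1
  |U|=6: {1,2,3,7,8,9}:1  {2,3,6,7,8,9}:3  {3,5,6,7,8,9}:3  {4,5,6,7,8,9}:1
  |U|=7: {0,1,2,3,7,8,9}:1  {1,2,3,6,7,8,9}:4  {2,3,5,6,7,8,9}:6  {3,4,5,6,7,8,9}:4
  |U|=8: {0,1,2,3,6,7,8,9}:5  {1,2,3,5,6,7,8,9}:10  {2,3,4,5,6,7,8,9}:10
  start at 0(e): 20
  start at 4(b): 15
sum over floor = 35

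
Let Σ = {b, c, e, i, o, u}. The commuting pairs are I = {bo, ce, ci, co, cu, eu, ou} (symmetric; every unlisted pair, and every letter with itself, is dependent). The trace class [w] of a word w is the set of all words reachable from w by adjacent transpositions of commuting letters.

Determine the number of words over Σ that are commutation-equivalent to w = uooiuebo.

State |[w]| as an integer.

0(u) covers ∅
1(o) covers ∅
2(o) covers 1:o
3(i) covers 0:u, 2:o
4(u) covers 3:i
5(e) covers 3:i
6(b) covers 4:u, 5:e
7(o) covers 5:e
floor of heap: 0:u, 1:o
completions by unplaced set U, small U first (add the entries for U minus each lowest piece of U):
  |U|=1: {6}:1  {7}:1
  |U|=2: {4,6}:1  {6,7}:2
  |U|=3: {4,6,7}:3  {5,6,7}:2
  |U|=4: {4,5,6,7}:5
  |U|=5: {3,4,5,6,7}:5
  |U|=6: {0,3,4,5,6,7}:5  {2,3,4,5,6,7}:5
  start at 0(u): 5
  start at 1(o): 10
sum over floor = 15

15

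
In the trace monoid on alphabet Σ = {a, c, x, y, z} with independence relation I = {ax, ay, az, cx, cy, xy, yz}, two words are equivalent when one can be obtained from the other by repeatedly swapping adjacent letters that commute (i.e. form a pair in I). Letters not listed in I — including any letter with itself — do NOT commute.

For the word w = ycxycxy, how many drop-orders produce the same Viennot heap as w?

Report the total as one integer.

piece 0:y — minimal
piece 1:c — minimal
piece 2:x — minimal
piece 3:y rests on {0:y}
piece 4:c rests on {1:c}
piece 5:x rests on {2:x}
piece 6:y rests on {3:y}
minimal pieces: {0:y, 1:c, 2:x}
ways to finish when only these pieces remain (= sum over removing one remaining piece with nothing left below it):
  1 left: {4}→1  {5}→1  {6}→1
  2 left: {1,4}→1  {2,5}→1  {3,6}→1  {4,5}→2  {4,6}→2  {5,6}→2
  3 left: {0,3,6}→1  {1,4,5}→3  {1,4,6}→3  {2,4,5}→3  {2,5,6}→3  {3,4,6}→3  {3,5,6}→3  {4,5,6}→6
  4 left: {0,3,4,6}→4  {0,3,5,6}→4  {1,2,4,5}→6  {1,3,4,6}→6  {1,4,5,6}→12  {2,3,5,6}→6  {2,4,5,6}→12  {3,4,5,6}→12
  5 left: {0,1,3,4,6}→10  {0,2,3,5,6}→10  {0,3,4,5,6}→20  {1,2,4,5,6}→30  {1,3,4,5,6}→30  {2,3,4,5,6}→30
  placing 0:y first → 90 extensions
  placing 1:c first → 60 extensions
  placing 2:x first → 60 extensions
total linear extensions = 210

210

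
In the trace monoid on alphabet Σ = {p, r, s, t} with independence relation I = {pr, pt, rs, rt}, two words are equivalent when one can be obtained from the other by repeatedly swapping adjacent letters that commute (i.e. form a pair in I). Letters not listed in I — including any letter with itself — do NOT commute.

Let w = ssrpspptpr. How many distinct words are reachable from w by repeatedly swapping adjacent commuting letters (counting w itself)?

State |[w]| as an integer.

180

#0=s has no predecessor
#1=s depends on [0:s]
#2=r has no predecessor
#3=p depends on [1:s]
#4=s depends on [3:p]
#5=p depends on [4:s]
#6=p depends on [5:p]
#7=t depends on [4:s]
#8=p depends on [6:p]
#9=r depends on [2:r]
sources: [0:s, 2:r]
N(rest) = Σ N(rest − s) over sources s of rest; N(one piece) = 1:
  size 1 → [7]=1  [8]=1  [9]=1
  size 2 → [2,9]=1  [6,8]=1  [7,8]=2  [7,9]=2  [8,9]=2
  size 3 → [2,7,9]=3  [2,8,9]=3  [5,6,8]=1  [6,7,8]=3  [6,8,9]=3  [7,8,9]=6
  size 4 → [2,6,8,9]=6  [2,7,8,9]=12  [5,6,7,8]=4  [5,6,8,9]=4  [6,7,8,9]=12
  size 5 → [2,5,6,8,9]=10  [2,6,7,8,9]=30  [4,5,6,7,8]=4  [5,6,7,8,9]=20
  size 6 → [2,5,6,7,8,9]=60  [3,4,5,6,7,8]=4  [4,5,6,7,8,9]=24
  size 7 → [1,3,4,5,6,7,8]=4  [2,4,5,6,7,8,9]=84  [3,4,5,6,7,8,9]=28
  size 8 → [0,1,3,4,5,6,7,8]=4  [1,3,4,5,6,7,8,9]=32  [2,3,4,5,6,7,8,9]=112
  first=0(s) contributes 144
  first=2(r) contributes 36
|[w]| = 180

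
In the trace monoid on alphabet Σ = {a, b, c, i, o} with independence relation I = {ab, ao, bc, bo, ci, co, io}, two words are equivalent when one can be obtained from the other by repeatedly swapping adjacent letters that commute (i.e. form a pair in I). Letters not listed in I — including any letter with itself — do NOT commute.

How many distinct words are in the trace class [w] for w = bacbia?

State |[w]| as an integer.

9

drop 0:b onto floor
drop 1:a onto floor
drop 2:c onto {1:a}
drop 3:b onto {0:b}
drop 4:i onto {1:a, 3:b}
drop 5:a onto {2:c, 4:i}
ground layer = {0:b, 1:a}
drop-orders for the pieces not yet dropped (sum over which currently-grounded one goes next):
  1 to go: {5} 1
  2 to go: {2,5} 1  {4,5} 1
  3 to go: {2,4,5} 2  {3,4,5} 1
  4 to go: {0,3,4,5} 1  {1,2,4,5} 2  {2,3,4,5} 3
  if 0:b drops first: 5 orders
  if 1:a drops first: 4 orders
heap linearizations: 9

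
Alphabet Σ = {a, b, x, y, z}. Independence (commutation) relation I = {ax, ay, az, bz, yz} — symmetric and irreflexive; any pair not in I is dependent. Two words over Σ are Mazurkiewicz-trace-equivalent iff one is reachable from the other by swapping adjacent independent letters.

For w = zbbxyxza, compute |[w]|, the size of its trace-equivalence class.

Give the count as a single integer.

drop 0:z onto floor
drop 1:b onto floor
drop 2:b onto {1:b}
drop 3:x onto {0:z, 2:b}
drop 4:y onto {3:x}
drop 5:x onto {4:y}
drop 6:z onto {5:x}
drop 7:a onto {2:b}
ground layer = {0:z, 1:b}
drop-orders for the pieces not yet dropped (sum over which currently-grounded one goes next):
  1 to go: {6} 1  {7} 1
  2 to go: {5,6} 1  {6,7} 2
  3 to go: {4,5,6} 1  {5,6,7} 3
  4 to go: {3,4,5,6} 1  {4,5,6,7} 4
  5 to go: {0,3,4,5,6} 1  {3,4,5,6,7} 5
  6 to go: {0,3,4,5,6,7} 6  {2,3,4,5,6,7} 5
  if 0:z drops first: 5 orders
  if 1:b drops first: 11 orders
heap linearizations: 16

16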